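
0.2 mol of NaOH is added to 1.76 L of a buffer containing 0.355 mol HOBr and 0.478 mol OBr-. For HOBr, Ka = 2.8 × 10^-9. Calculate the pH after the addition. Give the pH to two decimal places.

OH- converts HOBr to OBr-: HOBr → 0.155 mol, OBr- → 0.678 mol.
pKa = −log(2.8 × 10^-9) = 8.553
pH = pKa + log([A⁻]/[HA]) = 8.553 + log(0.678/0.155) = 8.553 +0.641

pH = 9.19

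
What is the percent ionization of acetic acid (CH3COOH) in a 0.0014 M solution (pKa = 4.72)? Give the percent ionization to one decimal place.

11.0%

CH3COOH ⇌ CH3COO- + H+; let x = [H+] at equilibrium.
Ka = 10^(−4.72) = 1.91 × 10^-5
Ka = x²/(C₀ − x); solving the quadratic gives x = 1.54 × 10^-4 M.
Fraction ionized = 1.54 × 10^-4 / 0.0014 = 0.1100 → 11.0%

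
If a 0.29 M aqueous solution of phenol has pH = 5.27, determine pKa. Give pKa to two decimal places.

pKa = 10.00

[H+] = 10^(-5.27) = 5.37 × 10^-6 M
At equilibrium [HA] = 0.29 − 5.37 × 10^-6 = 2.90 × 10^-1 M
Ka = [H+][A-]/[HA] = (5.37 × 10^-6)² / 2.90 × 10^-1 = 9.94 × 10^-11
pKa = -log(9.94 × 10^-11) = 10.00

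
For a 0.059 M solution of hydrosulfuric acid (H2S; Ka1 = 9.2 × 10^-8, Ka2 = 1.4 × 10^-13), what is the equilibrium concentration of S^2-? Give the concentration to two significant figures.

1.4 × 10^-13 M

First ionization gives [H+] ≈ [HS-] = 7.37 × 10^-5 M.
Second step: Ka2 = [H+][S^2-]/[HS-] ≈ [S^2-] (since [H+] ≈ [HS-]).
So [S^2-] ≈ Ka2.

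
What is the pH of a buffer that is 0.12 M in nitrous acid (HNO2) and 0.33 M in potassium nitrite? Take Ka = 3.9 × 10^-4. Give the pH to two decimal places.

pH = 3.85

pKa = −log(3.9 × 10^-4) = 3.409
Using pH = pKa + log([base]/[acid]) with [base]/[acid] = 0.33/0.12:
pH = 3.409 + (+0.439) = 3.85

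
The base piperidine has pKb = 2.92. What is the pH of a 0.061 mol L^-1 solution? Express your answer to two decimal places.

pH = 11.90

C5H10NH + H2O ⇌ C5H10NH2+ + OH-
Kb = 10^(−2.92) = 1.20 × 10^-3
Kb = [OH-]²/(0.061 − [OH-]) = 1.20 × 10^-3
[OH-] is not negligible relative to C₀; solve [OH-]² + 0.0012·[OH-] − 7.32e-05 = 0.
[OH-] = (−Kb + √(Kb² + 4·Kb·C₀))/2 = 7.98 × 10^-3 M
pOH = 2.10, so pH = 14.00 − pOH = 11.90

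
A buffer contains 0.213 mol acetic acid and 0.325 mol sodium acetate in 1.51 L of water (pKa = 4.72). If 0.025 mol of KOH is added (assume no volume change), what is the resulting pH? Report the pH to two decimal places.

pH = 4.99

OH- converts CH3COOH to CH3COO-: CH3COOH → 0.188 mol, CH3COO- → 0.35 mol.
pH = pKa + log([A⁻]/[HA]) = 4.72 + log(0.35/0.188) = 4.72 +0.270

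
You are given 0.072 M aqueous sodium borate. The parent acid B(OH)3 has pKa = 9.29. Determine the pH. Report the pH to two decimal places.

pH = 11.07

B(OH)4- is the conjugate base of the weak acid B(OH)3.
Ka = 10^(−9.29) = 5.13 × 10^-10
Kb = Kw/Ka = 1.0×10^-14 / 5.13 × 10^-10 = 1.95 × 10^-5
From the ICE table, Kb = [OH-]²/(0.072 − [OH-]) = 1.95 × 10^-5.
Since Kb ≪ C₀, [OH-] ≈ √(Kb·C₀) = 1.18 × 10^-3 M.
([OH-]/C₀ = 1.6% < 5%, so the approximation holds.)
pOH = −log(1.18 × 10^-3) = 2.93; pH = 14.00 − 2.93 = 11.07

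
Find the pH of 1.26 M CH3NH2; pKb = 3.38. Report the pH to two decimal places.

pH = 12.36

CH3NH2 + H2O ⇌ CH3NH3+ + OH-
Kb = 10^(−3.38) = 4.17 × 10^-4
From the ICE table, Kb = [OH-]²/(1.26 − [OH-]) = 4.17 × 10^-4.
Assume [OH-] ≪ 1.26: [OH-] ≈ √(4.17 × 10^-4 × 1.26) = 2.29 × 10^-2 M
pOH = 1.64, so pH = 14.00 − pOH = 12.36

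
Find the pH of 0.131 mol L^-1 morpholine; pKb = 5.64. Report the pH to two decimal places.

C4H8ONH + H2O ⇌ C4H8ONH2+ + OH-
Kb = 10^(−5.64) = 2.29 × 10^-6
From the ICE table, Kb = [OH-]²/(0.131 − [OH-]) = 2.29 × 10^-6.
Since Kb ≪ C₀, [OH-] ≈ √(Kb·C₀) = 5.48 × 10^-4 M.
Check: 0.42% ionized — well under 5%, approximation valid.
pOH = 3.26, so pH = 14.00 − pOH = 10.74

pH = 10.74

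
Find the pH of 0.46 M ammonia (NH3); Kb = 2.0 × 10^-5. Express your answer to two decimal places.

NH3 + H2O ⇌ NH4+ + OH-
From the ICE table, Kb = x²/(0.46 − x) = 2.0 × 10^-5.
Since Kb ≪ C₀, x ≈ √(Kb·C₀) = 3.03 × 10^-3 M.
Check: 0.66% ionized — well under 5%, approximation valid.
pOH = 2.52, so pH = 14.00 − pOH = 11.48

pH = 11.48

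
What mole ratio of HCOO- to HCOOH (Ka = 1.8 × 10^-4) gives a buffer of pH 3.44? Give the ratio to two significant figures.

pKa = -log(1.8 × 10^-4) = 3.745
pH = pKa + log(r) ⇒ log(r) = 3.44 − 3.745 = -0.305
r = [HCOO-]/[HCOOH] = 10^(-0.305) = 0.495

ratio = 0.50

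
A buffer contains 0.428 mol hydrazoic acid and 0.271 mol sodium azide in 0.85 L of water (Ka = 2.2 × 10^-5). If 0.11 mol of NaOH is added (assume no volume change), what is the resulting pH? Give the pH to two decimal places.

pH = 4.74

OH- converts HN3 to N3-: HN3 → 0.318 mol, N3- → 0.381 mol.
pKa = −log(2.2 × 10^-5) = 4.658
pH = pKa + log(n_N3-/n_HN3) = 4.658 + log(0.381/0.318) = 4.658 + (+0.078)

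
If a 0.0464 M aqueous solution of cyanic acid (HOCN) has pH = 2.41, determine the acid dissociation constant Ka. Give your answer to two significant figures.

[H+] = 10^(-2.41) = 3.89 × 10^-3 M
At equilibrium [HA] = 0.0464 − 3.89 × 10^-3 = 4.25 × 10^-2 M
Ka = [H+][A-]/[HA] = (3.89 × 10^-3)² / 4.25 × 10^-2 = 3.6 × 10^-4

Ka = 3.6 × 10^-4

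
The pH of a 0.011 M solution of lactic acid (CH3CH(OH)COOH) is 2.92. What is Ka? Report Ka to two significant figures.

[H+] = 10^(-2.92) = 1.20 × 10^-3 M
At equilibrium [HA] = 0.011 − 1.20 × 10^-3 = 9.80 × 10^-3 M
Ka = [H+][A-]/[HA] = (1.20 × 10^-3)² / 9.80 × 10^-3 = 1.5 × 10^-4

Ka = 1.5 × 10^-4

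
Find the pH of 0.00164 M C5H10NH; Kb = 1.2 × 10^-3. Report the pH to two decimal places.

C5H10NH + H2O ⇌ C5H10NH2+ + OH-
Kb = [OH-]²/(0.00164 − [OH-]) = 1.2 × 10^-3
The 5% rule fails; solving [OH-]² + Kb·[OH-] − Kb·C₀ = 0 exactly:
[OH-] = [−0.0012 + √(0.0012² + 7.87e-06)]/2 = 9.26 × 10^-4 M
pOH = 3.03, so pH = 14.00 − pOH = 10.97

pH = 10.97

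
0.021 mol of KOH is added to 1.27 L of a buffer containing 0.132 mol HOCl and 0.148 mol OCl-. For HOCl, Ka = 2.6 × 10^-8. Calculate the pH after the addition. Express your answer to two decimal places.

After neutralization: n(HOCl) = 0.111 mol, n(OCl-) = 0.169 mol.
pKa = −log(2.6 × 10^-8) = 7.585
Henderson–Hasselbalch with mole ratio 0.169/0.111: pH = 7.585 + (+0.183)

pH = 7.77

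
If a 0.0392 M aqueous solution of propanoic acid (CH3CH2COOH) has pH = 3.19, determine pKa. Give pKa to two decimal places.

[H+] = 10^(-3.19) = 6.46 × 10^-4 M
At equilibrium [HA] = 0.0392 − 6.46 × 10^-4 = 3.86 × 10^-2 M
Ka = [H+][A-]/[HA] = (6.46 × 10^-4)² / 3.86 × 10^-2 = 1.08 × 10^-5
pKa = -log(1.08 × 10^-5) = 4.97

pKa = 4.97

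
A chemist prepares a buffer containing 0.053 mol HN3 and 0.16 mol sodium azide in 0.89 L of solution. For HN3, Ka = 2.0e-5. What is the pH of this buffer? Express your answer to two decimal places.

pH = 5.18

pKa = −log(2.0 × 10^-5) = 4.699
pH = pKa + log([A⁻]/[HA]) = 4.699 + log(0.16/0.053)
pH = 4.699 + (+0.480) = 5.18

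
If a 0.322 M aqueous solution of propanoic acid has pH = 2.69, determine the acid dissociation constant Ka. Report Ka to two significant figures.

Ka = 1.3 × 10^-5

[H+] = 10^(-2.69) = 2.04 × 10^-3 M
At equilibrium [HA] = 0.322 − 2.04 × 10^-3 = 3.20 × 10^-1 M
Ka = [H+][A-]/[HA] = (2.04 × 10^-3)² / 3.20 × 10^-1 = 1.3 × 10^-5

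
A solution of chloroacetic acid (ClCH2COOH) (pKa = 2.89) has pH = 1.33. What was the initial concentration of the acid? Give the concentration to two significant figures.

[H+] = 10^(-1.33) = 4.68 × 10^-2 M = x
Ka = 10^(−2.89) = 1.29 × 10^-3
Ka = x²/(C₀ − x) ⇒ C₀ = x + x²/Ka
C₀ = 4.68 × 10^-2 + (4.68 × 10^-2)²/(1.29 × 10^-3) = 1.74 M

C₀ = 1.7 M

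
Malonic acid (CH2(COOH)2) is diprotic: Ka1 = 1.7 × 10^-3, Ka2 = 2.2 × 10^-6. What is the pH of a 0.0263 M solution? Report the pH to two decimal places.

pH = 2.23

Since Ka1 ≫ Ka2, the first ionization dominates [H+].
Ka1 = x²/(0.0263 − x) = 1.7 × 10^-3
Solving the quadratic: x = (−Ka1 + √(Ka1² + 4·Ka1·C₀))/2 = 5.89 × 10^-3 M
pH = −log(5.89 × 10^-3) = 2.23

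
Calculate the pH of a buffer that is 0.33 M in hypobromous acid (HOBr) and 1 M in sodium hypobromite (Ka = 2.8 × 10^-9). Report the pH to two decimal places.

pKa = −log(2.8 × 10^-9) = 8.553
Using pH = pKa + log([base]/[acid]) with [base]/[acid] = 1/0.33:
pH = 8.553 + (+0.481) = 9.03

pH = 9.03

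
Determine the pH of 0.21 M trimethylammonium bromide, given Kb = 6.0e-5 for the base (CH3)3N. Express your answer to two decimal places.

(CH3)3NH+ is the conjugate acid of the weak base (CH3)3N.
Ka = Kw/Kb = 1.0×10^-14 / 6.0 × 10^-5 = 1.67 × 10^-10
From the ICE table, Ka = x²/(0.21 − x) = 1.67 × 10^-10.
Assume x ≪ 0.21: x ≈ √(1.67 × 10^-10 × 0.21) = 5.92 × 10^-6 M
(x/C₀ = 0.0028% < 5%, so the approximation holds.)
pH = −log[H+] = −log(5.92 × 10^-6) = 5.23

pH = 5.23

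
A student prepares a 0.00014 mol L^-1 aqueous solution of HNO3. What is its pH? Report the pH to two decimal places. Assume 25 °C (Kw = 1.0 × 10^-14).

HNO3 is a strong acid and dissociates completely, so [H+] = 0.00014 M.
pH = -log(0.00014) = 3.85

pH = 3.85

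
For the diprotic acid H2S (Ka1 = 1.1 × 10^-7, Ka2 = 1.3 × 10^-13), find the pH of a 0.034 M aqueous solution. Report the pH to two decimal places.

Since Ka1 ≫ Ka2, the first ionization dominates [H+].
Ka1 = x²/(0.034 − x) = 1.1 × 10^-7
x ≈ √(1.1 × 10^-7 × 0.034) = 6.12 × 10^-5 M
pH = −log(6.12 × 10^-5) = 4.21

pH = 4.21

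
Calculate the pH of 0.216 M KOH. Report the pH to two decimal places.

KOH is a strong base; [OH-] = 0.216 M.
pOH = -log(0.216) = 0.67
pH = 14.00 - 0.67 = 13.33

pH = 13.33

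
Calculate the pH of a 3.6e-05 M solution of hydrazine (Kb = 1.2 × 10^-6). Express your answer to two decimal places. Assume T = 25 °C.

N2H4 + H2O ⇌ N2H5+ + OH-
From the ICE table, Kb = [OH-]²/(3.6e-05 − [OH-]) = 1.2 × 10^-6.
[OH-] is not negligible relative to C₀; solve [OH-]² + 1.2e-06·[OH-] − 4.32e-11 = 0.
[OH-] = [−1.2e-06 + √(1.2e-06² + 1.73e-10)]/2 = 6.00 × 10^-6 M
pOH = −log(6.00 × 10^-6) = 5.22; pH = 14.00 − 5.22 = 8.78

pH = 8.78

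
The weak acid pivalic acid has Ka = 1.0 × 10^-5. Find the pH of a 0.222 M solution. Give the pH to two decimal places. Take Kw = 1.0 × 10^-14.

pH = 2.83

(CH3)3CCOOH ⇌ (CH3)3CCOO- + H+
From the ICE table, Ka = [H+]²/(0.222 − [H+]) = 1.0 × 10^-5.
Neglecting [H+] in the denominator: [H+] = √(1.0 × 10^-5 × 0.222) = 1.49 × 10^-3 M
([H+]/C₀ = 0.67% < 5%, so the approximation holds.)
pH = −log(1.49 × 10^-3) = 2.83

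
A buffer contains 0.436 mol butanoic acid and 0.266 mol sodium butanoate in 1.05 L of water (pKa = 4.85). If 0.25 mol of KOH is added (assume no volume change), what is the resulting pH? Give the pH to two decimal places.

OH- converts CH3(CH2)2COOH to CH3(CH2)2COO-: CH3(CH2)2COOH → 0.186 mol, CH3(CH2)2COO- → 0.516 mol.
Henderson–Hasselbalch with mole ratio 0.516/0.186: pH = 4.85 + (+0.443)

pH = 5.29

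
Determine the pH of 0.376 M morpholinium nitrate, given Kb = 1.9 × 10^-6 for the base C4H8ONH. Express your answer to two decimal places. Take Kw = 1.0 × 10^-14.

C4H8ONH2+ is the conjugate acid of the weak base C4H8ONH.
Ka = Kw/Kb = 1.0×10^-14 / 1.9 × 10^-6 = 5.26 × 10^-9
From the ICE table, Ka = x²/(0.376 − x) = 5.26 × 10^-9.
Since Ka ≪ C₀, x ≈ √(Ka·C₀) = 4.45 × 10^-5 M.
Check: 0.012% ionized — well under 5%, approximation valid.
pH = −log(4.45 × 10^-5) = 4.35

pH = 4.35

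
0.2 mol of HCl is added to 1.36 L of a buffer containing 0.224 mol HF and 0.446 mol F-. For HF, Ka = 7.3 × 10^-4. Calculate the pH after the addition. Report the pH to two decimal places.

pH = 2.90

Added H+ converts F- to HF: HF → 0.424 mol, F- → 0.246 mol.
pKa = −log(7.3 × 10^-4) = 3.137
Henderson–Hasselbalch with mole ratio 0.246/0.424: pH = 3.137 + (-0.236)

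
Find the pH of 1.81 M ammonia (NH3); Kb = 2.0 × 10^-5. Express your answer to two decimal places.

NH3 + H2O ⇌ NH4+ + OH-
Let x = [OH-] at equilibrium. Kb = x²/(1.81 − x).
Neglecting x in the denominator: x = √(2.0 × 10^-5 × 1.81) = 6.02 × 10^-3 M
pOH = 2.22, so pH = 14.00 − pOH = 11.78

pH = 11.78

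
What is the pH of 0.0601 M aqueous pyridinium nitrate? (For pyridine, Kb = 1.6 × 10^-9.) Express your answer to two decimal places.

C5H5NH+ is the conjugate acid of the weak base C5H5N.
Ka = Kw/Kb = 1.0×10^-14 / 1.6 × 10^-9 = 6.25 × 10^-6
From the ICE table, Ka = [H+]²/(0.0601 − [H+]) = 6.25 × 10^-6.
Since Ka ≪ C₀, [H+] ≈ √(Ka·C₀) = 6.13 × 10^-4 M.
pH = −log[H+] = −log(6.13 × 10^-4) = 3.21

pH = 3.21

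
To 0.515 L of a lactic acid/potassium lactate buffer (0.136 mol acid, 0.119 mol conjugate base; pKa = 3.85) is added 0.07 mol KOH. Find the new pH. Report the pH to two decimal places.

pH = 4.31

After neutralization: n(CH3CH(OH)COOH) = 0.066 mol, n(CH3CH(OH)COO-) = 0.189 mol.
Henderson–Hasselbalch with mole ratio 0.189/0.066: pH = 3.85 + (+0.457)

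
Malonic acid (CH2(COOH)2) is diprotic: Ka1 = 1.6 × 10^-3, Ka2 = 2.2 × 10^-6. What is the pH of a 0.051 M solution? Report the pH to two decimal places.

Since Ka1 ≫ Ka2, the first ionization dominates [H+].
Ka1 = x²/(0.051 − x) = 1.6 × 10^-3
Solving the quadratic: x = (−Ka1 + √(Ka1² + 4·Ka1·C₀))/2 = 8.27 × 10^-3 M
pH = −log(8.27 × 10^-3) = 2.08

pH = 2.08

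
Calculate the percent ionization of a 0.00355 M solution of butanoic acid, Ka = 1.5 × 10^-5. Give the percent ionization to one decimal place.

6.3%

CH3(CH2)2COOH ⇌ CH3(CH2)2COO- + H+; let x = [H+] at equilibrium.
Ka = x²/(C₀ − x); solving the quadratic gives x = 2.23 × 10^-4 M.
% ionization = x/C₀ × 100% = 2.23 × 10^-4/0.00355 × 100% = 6.3%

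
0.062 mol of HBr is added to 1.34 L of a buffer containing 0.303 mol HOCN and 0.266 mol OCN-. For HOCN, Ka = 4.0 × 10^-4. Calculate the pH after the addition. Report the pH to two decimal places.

After neutralization: n(HOCN) = 0.365 mol, n(OCN-) = 0.204 mol.
pKa = −log(4.0 × 10^-4) = 3.398
Henderson–Hasselbalch with mole ratio 0.204/0.365: pH = 3.398 + (-0.253)

pH = 3.15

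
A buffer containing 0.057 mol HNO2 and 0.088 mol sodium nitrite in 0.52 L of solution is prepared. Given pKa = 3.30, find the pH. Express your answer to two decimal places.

pH = pKa + log([A⁻]/[HA]) = 3.30 + log(0.088/0.057)
pH = 3.30 + (+0.189) = 3.49

pH = 3.49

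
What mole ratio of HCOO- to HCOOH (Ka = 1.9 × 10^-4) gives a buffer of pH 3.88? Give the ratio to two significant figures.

pKa = -log(1.9 × 10^-4) = 3.721
pH = pKa + log(r) ⇒ log(r) = 3.88 − 3.721 = +0.159
r = [HCOO-]/[HCOOH] = 10^(+0.159) = 1.44

ratio = 1.4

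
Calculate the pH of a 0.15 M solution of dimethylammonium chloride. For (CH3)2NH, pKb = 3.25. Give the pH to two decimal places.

pH = 5.79

(CH3)2NH2+ is the conjugate acid of the weak base (CH3)2NH.
Kb = 10^(−3.25) = 5.62 × 10^-4
Ka = Kw/Kb = 1.0×10^-14 / 5.62 × 10^-4 = 1.78 × 10^-11
From the ICE table, Ka = [H+]²/(0.15 − [H+]) = 1.78 × 10^-11.
Assume [H+] ≪ 0.15: [H+] ≈ √(1.78 × 10^-11 × 0.15) = 1.63 × 10^-6 M
Check: 0.0011% ionized — well under 5%, approximation valid.
pH = −log(1.63 × 10^-6) = 5.79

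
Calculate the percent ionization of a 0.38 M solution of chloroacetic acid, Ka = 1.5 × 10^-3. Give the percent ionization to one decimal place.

ClCH2COOH ⇌ ClCH2COO- + H+; let x = [H+] at equilibrium.
Solve x² + 0.0015x − 0.00057 = 0 → x = 2.31 × 10^-2 M
% ionization = x/C₀ × 100% = 2.31 × 10^-2/0.38 × 100% = 6.1%

6.1%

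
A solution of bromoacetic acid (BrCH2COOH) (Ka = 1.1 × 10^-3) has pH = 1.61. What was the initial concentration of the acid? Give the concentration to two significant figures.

C₀ = 5.7 × 10^-1 M

[H+] = 10^(-1.61) = 2.45 × 10^-2 M = x
Ka = x²/(C₀ − x) ⇒ C₀ = x + x²/Ka
C₀ = 2.45 × 10^-2 + (2.45 × 10^-2)²/(1.1 × 10^-3) = 5.70 × 10^-1 M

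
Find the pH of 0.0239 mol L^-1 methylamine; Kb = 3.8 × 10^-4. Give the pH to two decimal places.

pH = 11.45

CH3NH2 + H2O ⇌ CH3NH3+ + OH-
Let x = [OH-] at equilibrium. Kb = x²/(0.0239 − x).
The 5% rule fails; solving x² + Kb·x − Kb·C₀ = 0 exactly:
x = [−0.00038 + √(0.00038² + 3.63e-05)]/2 = 2.83 × 10^-3 M
pOH = −log(2.83 × 10^-3) = 2.55; pH = 14.00 − 2.55 = 11.45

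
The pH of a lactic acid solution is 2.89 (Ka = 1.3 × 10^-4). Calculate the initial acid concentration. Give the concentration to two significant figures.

[H+] = 10^(-2.89) = 1.29 × 10^-3 M = x
Ka = x²/(C₀ − x) ⇒ C₀ = x + x²/Ka
C₀ = 1.29 × 10^-3 + (1.29 × 10^-3)²/(1.3 × 10^-4) = 1.41 × 10^-2 M

C₀ = 1.4 × 10^-2 M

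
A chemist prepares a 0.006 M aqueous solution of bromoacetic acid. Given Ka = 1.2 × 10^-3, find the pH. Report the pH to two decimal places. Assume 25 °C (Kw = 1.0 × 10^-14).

BrCH2COOH ⇌ BrCH2COO- + H+
Ka = x²/(0.006 − x) = 1.2 × 10^-3
Here C₀/Ka ≈ 5, so the small-x approximation fails. Use the quadratic:
x = [−0.0012 + √(0.0012² + 2.88e-05)]/2 = 2.15 × 10^-3 M
pH = −log[H+] = −log(2.15 × 10^-3) = 2.67

pH = 2.67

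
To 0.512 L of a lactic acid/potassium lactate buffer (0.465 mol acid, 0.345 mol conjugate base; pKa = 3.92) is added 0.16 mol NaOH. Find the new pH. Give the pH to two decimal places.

pH = 4.14

After neutralization: n(CH3CH(OH)COOH) = 0.305 mol, n(CH3CH(OH)COO-) = 0.505 mol.
pH = pKa + log([A⁻]/[HA]) = 3.92 + log(0.505/0.305) = 3.92 +0.219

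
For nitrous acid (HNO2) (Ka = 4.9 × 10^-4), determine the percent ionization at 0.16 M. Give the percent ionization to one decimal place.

5.4%

HNO2 ⇌ NO2- + H+; let x = [H+] at equilibrium.
Solve x² + 0.00049x − 7.84e-05 = 0 → x = 8.61 × 10^-3 M
Fraction ionized = 8.61 × 10^-3 / 0.16 = 0.0538 → 5.4%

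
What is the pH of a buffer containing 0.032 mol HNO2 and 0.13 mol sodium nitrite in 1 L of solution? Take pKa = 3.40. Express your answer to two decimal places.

pH = 4.01

Henderson–Hasselbalch: pH = pKa + log([NO2-]/[HNO2]) = 3.40 + log(0.13/0.032)
pH = 3.40 + (+0.609) = 4.01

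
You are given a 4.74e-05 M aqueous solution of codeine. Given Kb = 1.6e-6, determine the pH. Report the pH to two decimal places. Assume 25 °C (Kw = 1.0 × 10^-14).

pH = 8.90

C18H21NO3 + H2O ⇌ C18H22NO3+ + OH-
From the ICE table, Kb = x²/(4.74e-05 − x) = 1.6 × 10^-6.
The 5% rule fails; solving x² + Kb·x − Kb·C₀ = 0 exactly:
x = [−1.6e-06 + √(1.6e-06² + 3.03e-10)]/2 = 7.95 × 10^-6 M
pOH = 5.10, so pH = 14.00 − pOH = 8.90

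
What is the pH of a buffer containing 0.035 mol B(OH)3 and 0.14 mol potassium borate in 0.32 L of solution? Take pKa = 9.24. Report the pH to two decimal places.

Using pH = pKa + log([base]/[acid]) with [base]/[acid] = 0.14/0.035:
pH = 9.24 + (+0.602) = 9.84

pH = 9.84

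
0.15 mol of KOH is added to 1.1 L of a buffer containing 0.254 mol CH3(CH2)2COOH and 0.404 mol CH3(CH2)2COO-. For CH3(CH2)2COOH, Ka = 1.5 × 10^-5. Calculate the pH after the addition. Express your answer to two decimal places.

pH = 5.55

OH- converts CH3(CH2)2COOH to CH3(CH2)2COO-: CH3(CH2)2COOH → 0.104 mol, CH3(CH2)2COO- → 0.554 mol.
pKa = −log(1.5 × 10^-5) = 4.824
Henderson–Hasselbalch with mole ratio 0.554/0.104: pH = 4.824 + (+0.726)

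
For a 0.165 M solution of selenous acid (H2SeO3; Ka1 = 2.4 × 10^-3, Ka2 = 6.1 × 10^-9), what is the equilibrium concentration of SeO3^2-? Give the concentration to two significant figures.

6.1 × 10^-9 M

First ionization gives [H+] ≈ [HSeO3-] = 1.87 × 10^-2 M.
Second step: Ka2 = [H+][SeO3^2-]/[HSeO3-] ≈ [SeO3^2-] (since [H+] ≈ [HSeO3-]).
So [SeO3^2-] ≈ Ka2.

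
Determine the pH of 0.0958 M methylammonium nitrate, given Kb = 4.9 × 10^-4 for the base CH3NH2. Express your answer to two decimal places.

CH3NH3+ is the conjugate acid of the weak base CH3NH2.
Ka = Kw/Kb = 1.0×10^-14 / 4.9 × 10^-4 = 2.04 × 10^-11
From the ICE table, Ka = [H+]²/(0.0958 − [H+]) = 2.04 × 10^-11.
Assume [H+] ≪ 0.0958: [H+] ≈ √(2.04 × 10^-11 × 0.0958) = 1.40 × 10^-6 M
Check: 0.0015% ionized — well under 5%, approximation valid.
pH = −log[H+] = −log(1.40 × 10^-6) = 5.85

pH = 5.85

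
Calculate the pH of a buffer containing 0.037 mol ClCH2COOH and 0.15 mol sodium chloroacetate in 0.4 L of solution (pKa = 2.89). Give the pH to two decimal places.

pH = pKa + log([A⁻]/[HA]) = 2.89 + log(0.15/0.037)
pH = 2.89 + (+0.608) = 3.50

pH = 3.50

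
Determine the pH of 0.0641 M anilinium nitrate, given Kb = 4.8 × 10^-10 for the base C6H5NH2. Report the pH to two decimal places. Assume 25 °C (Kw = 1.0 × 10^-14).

C6H5NH3+ is the conjugate acid of the weak base C6H5NH2.
Ka = Kw/Kb = 1.0×10^-14 / 4.8 × 10^-10 = 2.08 × 10^-5
Ka = x²/(0.0641 − x) = 2.08 × 10^-5
Neglecting x in the denominator: x = √(2.08 × 10^-5 × 0.0641) = 1.15 × 10^-3 M
pH = −log[H+] = −log(1.15 × 10^-3) = 2.94

pH = 2.94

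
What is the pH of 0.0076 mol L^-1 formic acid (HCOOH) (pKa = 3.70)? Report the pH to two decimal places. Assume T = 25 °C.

pH = 2.94

HCOOH ⇌ HCOO- + H+
Ka = 10^(−3.70) = 2.00 × 10^-4
Ka = [H+]²/(0.0076 − [H+]) = 2.00 × 10^-4
The 5% rule fails; solving [H+]² + Ka·[H+] − Ka·C₀ = 0 exactly:
[H+] = [−0.0002 + √(0.0002² + 6.08e-06)]/2 = 1.14 × 10^-3 M
pH = −log[H+] = −log(1.14 × 10^-3) = 2.94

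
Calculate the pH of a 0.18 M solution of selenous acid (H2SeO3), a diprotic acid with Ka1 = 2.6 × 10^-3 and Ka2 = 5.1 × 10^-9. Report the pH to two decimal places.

Since Ka1 ≫ Ka2, the first ionization dominates [H+].
Ka1 = x²/(0.18 − x) = 2.6 × 10^-3
Solving the quadratic: x = (−Ka1 + √(Ka1² + 4·Ka1·C₀))/2 = 2.04 × 10^-2 M
pH = −log(2.04 × 10^-2) = 1.69

pH = 1.69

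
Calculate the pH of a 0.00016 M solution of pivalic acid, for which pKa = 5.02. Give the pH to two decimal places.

pH = 4.46

(CH3)3CCOOH ⇌ (CH3)3CCOO- + H+
Ka = 10^(−5.02) = 9.55 × 10^-6
Let x = [H+] at equilibrium. Ka = x²/(0.00016 − x).
Here C₀/Ka ≈ 16.8, so the small-x approximation fails. Use the quadratic:
x = [−9.55e-06 + √(9.55e-06² + 6.11e-09)]/2 = 3.46 × 10^-5 M
pH = −log[H+] = −log(3.46 × 10^-5) = 4.46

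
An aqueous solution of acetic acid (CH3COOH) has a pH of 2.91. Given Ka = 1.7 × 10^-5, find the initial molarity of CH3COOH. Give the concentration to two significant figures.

C₀ = 9.0 × 10^-2 M

[H+] = 10^(-2.91) = 1.23 × 10^-3 M = x
Ka = x²/(C₀ − x) ⇒ C₀ = x + x²/Ka
C₀ = 1.23 × 10^-3 + (1.23 × 10^-3)²/(1.7 × 10^-5) = 9.02 × 10^-2 M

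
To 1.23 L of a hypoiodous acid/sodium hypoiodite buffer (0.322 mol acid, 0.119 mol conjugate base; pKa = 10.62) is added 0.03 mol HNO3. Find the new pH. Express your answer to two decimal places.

pH = 10.02

After neutralization: n(HOI) = 0.352 mol, n(OI-) = 0.089 mol.
Henderson–Hasselbalch with mole ratio 0.089/0.352: pH = 10.62 + (-0.597)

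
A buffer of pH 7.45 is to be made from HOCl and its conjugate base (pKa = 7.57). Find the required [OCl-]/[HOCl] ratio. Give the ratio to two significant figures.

pH = pKa + log(r) ⇒ log(r) = 7.45 − 7.57 = -0.12
r = [OCl-]/[HOCl] = 10^(-0.12) = 0.759

ratio = 0.76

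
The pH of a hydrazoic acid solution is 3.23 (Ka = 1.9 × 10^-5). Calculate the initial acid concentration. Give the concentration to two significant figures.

[H+] = 10^(-3.23) = 5.89 × 10^-4 M = x
Ka = x²/(C₀ − x) ⇒ C₀ = x + x²/Ka
C₀ = 5.89 × 10^-4 + (5.89 × 10^-4)²/(1.9 × 10^-5) = 1.88 × 10^-2 M

C₀ = 1.9 × 10^-2 M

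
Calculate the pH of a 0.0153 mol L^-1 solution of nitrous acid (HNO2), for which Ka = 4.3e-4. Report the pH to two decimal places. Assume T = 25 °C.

HNO2 ⇌ NO2- + H+
Ka = x²/(0.0153 − x) = 4.3 × 10^-4
The 5% rule fails; solving x² + Ka·x − Ka·C₀ = 0 exactly:
x = (−Ka + √(Ka² + 4·Ka·C₀))/2 = 2.36 × 10^-3 M
pH = −log[H+] = −log(2.36 × 10^-3) = 2.63

pH = 2.63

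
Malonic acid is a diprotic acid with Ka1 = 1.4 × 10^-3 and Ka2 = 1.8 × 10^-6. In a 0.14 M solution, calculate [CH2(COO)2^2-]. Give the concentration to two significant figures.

First ionization gives [H+] ≈ [CH2(COOH)COO-] = 1.33 × 10^-2 M.
Second step: Ka2 = [H+][CH2(COO)2^2-]/[CH2(COOH)COO-] ≈ [CH2(COO)2^2-] (since [H+] ≈ [CH2(COOH)COO-]).
So [CH2(COO)2^2-] ≈ Ka2.

1.8 × 10^-6 M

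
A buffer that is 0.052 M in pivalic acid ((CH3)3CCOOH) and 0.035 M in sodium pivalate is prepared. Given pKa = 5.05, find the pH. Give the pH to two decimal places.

pH = 4.88

pH = pKa + log([A⁻]/[HA]) = 5.05 + log(0.035/0.052)
pH = 5.05 + (-0.172) = 4.88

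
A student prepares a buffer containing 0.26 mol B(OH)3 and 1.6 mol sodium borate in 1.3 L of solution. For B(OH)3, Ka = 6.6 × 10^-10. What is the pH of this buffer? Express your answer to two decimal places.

pKa = −log(6.6 × 10^-10) = 9.180
Henderson–Hasselbalch: pH = pKa + log([B(OH)4-]/[B(OH)3]) = 9.180 + log(1.6/0.26)
pH = 9.180 + (+0.789) = 9.97

pH = 9.97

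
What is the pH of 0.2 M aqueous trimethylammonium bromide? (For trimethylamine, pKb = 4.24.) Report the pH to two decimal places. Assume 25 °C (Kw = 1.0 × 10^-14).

pH = 5.23

(CH3)3NH+ is the conjugate acid of the weak base (CH3)3N.
Kb = 10^(−4.24) = 5.75 × 10^-5
Ka = Kw/Kb = 1.0×10^-14 / 5.75 × 10^-5 = 1.74 × 10^-10
Let x = [H+] at equilibrium. Ka = x²/(0.2 − x).
Neglecting x in the denominator: x = √(1.74 × 10^-10 × 0.2) = 5.90 × 10^-6 M
(x/C₀ = 0.0029% < 5%, so the approximation holds.)
pH = −log[H+] = −log(5.90 × 10^-6) = 5.23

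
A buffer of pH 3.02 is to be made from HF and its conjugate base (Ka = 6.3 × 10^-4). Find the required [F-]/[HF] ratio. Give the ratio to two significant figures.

ratio = 0.66

pKa = -log(6.3 × 10^-4) = 3.201
pH = pKa + log(r) ⇒ log(r) = 3.02 − 3.201 = -0.181
r = [F-]/[HF] = 10^(-0.181) = 0.659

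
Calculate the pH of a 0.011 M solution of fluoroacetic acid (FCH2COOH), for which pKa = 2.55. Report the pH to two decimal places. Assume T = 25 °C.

FCH2COOH ⇌ FCH2COO- + H+
Ka = 10^(−2.55) = 2.82 × 10^-3
Ka = [H+]²/(0.011 − [H+]) = 2.82 × 10^-3
[H+] is not negligible relative to C₀; solve [H+]² + 0.00282·[H+] − 3.1e-05 = 0.
[H+] = (−Ka + √(Ka² + 4·Ka·C₀))/2 = 4.34 × 10^-3 M
pH = −log[H+] = −log(4.34 × 10^-3) = 2.36

pH = 2.36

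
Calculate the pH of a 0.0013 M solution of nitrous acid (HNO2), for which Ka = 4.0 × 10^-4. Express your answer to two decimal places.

HNO2 ⇌ NO2- + H+
From the ICE table, Ka = x²/(0.0013 − x) = 4.0 × 10^-4.
Here C₀/Ka ≈ 3.25, so the small-x approximation fails. Use the quadratic:
x = (−Ka + √(Ka² + 4·Ka·C₀))/2 = 5.48 × 10^-4 M
pH = −log[H+] = −log(5.48 × 10^-4) = 3.26

pH = 3.26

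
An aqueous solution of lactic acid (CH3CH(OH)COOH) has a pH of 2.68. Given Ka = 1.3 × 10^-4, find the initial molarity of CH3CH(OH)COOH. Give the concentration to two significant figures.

C₀ = 3.6 × 10^-2 M

[H+] = 10^(-2.68) = 2.09 × 10^-3 M = x
Ka = x²/(C₀ − x) ⇒ C₀ = x + x²/Ka
C₀ = 2.09 × 10^-3 + (2.09 × 10^-3)²/(1.3 × 10^-4) = 3.57 × 10^-2 M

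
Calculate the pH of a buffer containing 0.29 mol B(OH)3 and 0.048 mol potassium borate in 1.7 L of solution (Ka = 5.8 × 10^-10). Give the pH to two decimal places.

pH = 8.46

pKa = −log(5.8 × 10^-10) = 9.237
pH = pKa + log([A⁻]/[HA]) = 9.237 + log(0.048/0.29)
pH = 9.237 + (-0.781) = 8.46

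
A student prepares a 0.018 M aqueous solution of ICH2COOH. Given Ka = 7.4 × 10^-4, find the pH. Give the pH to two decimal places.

pH = 2.48

ICH2COOH ⇌ ICH2COO- + H+
From the ICE table, Ka = x²/(0.018 − x) = 7.4 × 10^-4.
Here C₀/Ka ≈ 24.3, so the small-x approximation fails. Use the quadratic:
x = (−Ka + √(Ka² + 4·Ka·C₀))/2 = 3.30 × 10^-3 M
pH = −log[H+] = −log(3.30 × 10^-3) = 2.48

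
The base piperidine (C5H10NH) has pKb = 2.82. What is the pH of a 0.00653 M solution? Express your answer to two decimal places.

C5H10NH + H2O ⇌ C5H10NH2+ + OH-
Kb = 10^(−2.82) = 1.51 × 10^-3
From the ICE table, Kb = x²/(0.00653 − x) = 1.51 × 10^-3.
Here C₀/Kb ≈ 4.32, so the small-x approximation fails. Use the quadratic:
x = (−Kb + √(Kb² + 4·Kb·C₀))/2 = 2.47 × 10^-3 M
pOH = 2.61, so pH = 14.00 − pOH = 11.39

pH = 11.39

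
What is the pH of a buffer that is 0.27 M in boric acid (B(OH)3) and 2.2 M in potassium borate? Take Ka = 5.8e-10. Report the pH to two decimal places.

pKa = −log(5.8 × 10^-10) = 9.237
Henderson–Hasselbalch: pH = pKa + log([B(OH)4-]/[B(OH)3]) = 9.237 + log(2.2/0.27)
pH = 9.237 + (+0.911) = 10.15

pH = 10.15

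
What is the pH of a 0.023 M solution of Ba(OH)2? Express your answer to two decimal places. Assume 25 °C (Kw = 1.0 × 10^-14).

pH = 12.66

Ba(OH)2 is a strong base (each formula unit releases 2 OH-); [OH-] = 0.046 M.
pOH = -log(0.046) = 1.34
pH = 14.00 - 1.34 = 12.66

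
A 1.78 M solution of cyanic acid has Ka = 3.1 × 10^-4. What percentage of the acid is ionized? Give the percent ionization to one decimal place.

HOCN ⇌ OCN- + H+; let x = [H+] at equilibrium.
x ≈ √(Ka·C₀) = √(3.1 × 10^-4 × 1.78) = 2.35 × 10^-2 M
Fraction ionized = 2.35 × 10^-2 / 1.78 = 0.0132 → 1.3%

1.3%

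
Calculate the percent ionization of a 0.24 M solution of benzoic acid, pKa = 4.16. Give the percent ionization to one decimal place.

C6H5COOH ⇌ C6H5COO- + H+; let x = [H+] at equilibrium.
Ka = 10^(−4.16) = 6.92 × 10^-5
x ≈ √(Ka·C₀) = √(6.92 × 10^-5 × 0.24) = 4.08 × 10^-3 M
% ionization = x/C₀ × 100% = 4.08 × 10^-3/0.24 × 100% = 1.7%

1.7%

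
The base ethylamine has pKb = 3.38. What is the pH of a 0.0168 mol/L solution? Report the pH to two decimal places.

C2H5NH2 + H2O ⇌ C2H5NH3+ + OH-
Kb = 10^(−3.38) = 4.17 × 10^-4
Kb = x²/(0.0168 − x) = 4.17 × 10^-4
x is not negligible relative to C₀; solve x² + 0.000417·x − 7.01e-06 = 0.
x = (−Kb + √(Kb² + 4·Kb·C₀))/2 = 2.45 × 10^-3 M
pOH = −log(2.45 × 10^-3) = 2.61; pH = 14.00 − 2.61 = 11.39

pH = 11.39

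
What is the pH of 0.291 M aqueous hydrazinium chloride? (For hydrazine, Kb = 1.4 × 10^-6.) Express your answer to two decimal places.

pH = 4.34

N2H5+ is the conjugate acid of the weak base N2H4.
Ka = Kw/Kb = 1.0×10^-14 / 1.4 × 10^-6 = 7.14 × 10^-9
From the ICE table, Ka = [H+]²/(0.291 − [H+]) = 7.14 × 10^-9.
Since Ka ≪ C₀, [H+] ≈ √(Ka·C₀) = 4.56 × 10^-5 M.
pH = −log[H+] = −log(4.56 × 10^-5) = 4.34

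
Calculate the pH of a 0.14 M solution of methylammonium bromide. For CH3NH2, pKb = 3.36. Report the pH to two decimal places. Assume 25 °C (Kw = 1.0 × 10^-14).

CH3NH3+ is the conjugate acid of the weak base CH3NH2.
Kb = 10^(−3.36) = 4.37 × 10^-4
Ka = Kw/Kb = 1.0×10^-14 / 4.37 × 10^-4 = 2.29 × 10^-11
From the ICE table, Ka = [H+]²/(0.14 − [H+]) = 2.29 × 10^-11.
Since Ka ≪ C₀, [H+] ≈ √(Ka·C₀) = 1.79 × 10^-6 M.
([H+]/C₀ = 0.0013% < 5%, so the approximation holds.)
pH = −log[H+] = −log(1.79 × 10^-6) = 5.75

pH = 5.75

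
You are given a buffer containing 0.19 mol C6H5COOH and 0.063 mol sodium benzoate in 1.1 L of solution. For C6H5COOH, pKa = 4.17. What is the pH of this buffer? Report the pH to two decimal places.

pH = 3.69

Using pH = pKa + log([base]/[acid]) with [base]/[acid] = 0.063/0.19:
pH = 4.17 + (-0.479) = 3.69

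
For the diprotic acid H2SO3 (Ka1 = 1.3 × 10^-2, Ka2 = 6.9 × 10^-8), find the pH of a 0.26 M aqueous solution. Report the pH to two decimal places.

Ka1 ≫ Ka2, so treat the first dissociation as the only significant source of H+.
Ka1 = x²/(0.26 − x) = 1.3 × 10^-2
Solving the quadratic: x = (−Ka1 + √(Ka1² + 4·Ka1·C₀))/2 = 5.20 × 10^-2 M
pH = −log(5.20 × 10^-2) = 1.28

pH = 1.28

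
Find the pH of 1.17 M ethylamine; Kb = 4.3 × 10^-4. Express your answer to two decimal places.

C2H5NH2 + H2O ⇌ C2H5NH3+ + OH-
Let x = [OH-] at equilibrium. Kb = x²/(1.17 − x).
Neglecting x in the denominator: x = √(4.3 × 10^-4 × 1.17) = 2.24 × 10^-2 M
pOH = 1.65, so pH = 14.00 − pOH = 12.35

pH = 12.35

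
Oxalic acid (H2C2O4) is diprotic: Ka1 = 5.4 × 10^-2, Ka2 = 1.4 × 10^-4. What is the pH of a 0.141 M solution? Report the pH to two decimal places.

Since Ka1 ≫ Ka2, the first ionization dominates [H+].
Ka1 = x²/(0.141 − x) = 5.4 × 10^-2
Solving the quadratic: x = (−Ka1 + √(Ka1² + 4·Ka1·C₀))/2 = 6.43 × 10^-2 M
pH = −log(6.43 × 10^-2) = 1.19

pH = 1.19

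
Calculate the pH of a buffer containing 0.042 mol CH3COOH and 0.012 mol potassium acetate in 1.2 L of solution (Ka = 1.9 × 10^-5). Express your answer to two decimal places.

pKa = −log(1.9 × 10^-5) = 4.721
Henderson–Hasselbalch: pH = pKa + log([CH3COO-]/[CH3COOH]) = 4.721 + log(0.012/0.042)
pH = 4.721 + (-0.544) = 4.18

pH = 4.18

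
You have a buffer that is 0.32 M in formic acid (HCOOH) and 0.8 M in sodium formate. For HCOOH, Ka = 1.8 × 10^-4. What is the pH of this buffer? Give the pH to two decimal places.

pH = 4.14

pKa = −log(1.8 × 10^-4) = 3.745
Henderson–Hasselbalch: pH = pKa + log([HCOO-]/[HCOOH]) = 3.745 + log(0.8/0.32)
pH = 3.745 + (+0.398) = 4.14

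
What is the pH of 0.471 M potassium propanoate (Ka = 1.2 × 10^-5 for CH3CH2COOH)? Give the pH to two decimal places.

CH3CH2COO- is the conjugate base of the weak acid CH3CH2COOH.
Kb = Kw/Ka = 1.0×10^-14 / 1.2 × 10^-5 = 8.33 × 10^-10
Kb = x²/(0.471 − x) = 8.33 × 10^-10
Since Kb ≪ C₀, x ≈ √(Kb·C₀) = 1.98 × 10^-5 M.
Check: 0.0042% ionized — well under 5%, approximation valid.
pOH = 4.70, so pH = 14.00 − pOH = 9.30

pH = 9.30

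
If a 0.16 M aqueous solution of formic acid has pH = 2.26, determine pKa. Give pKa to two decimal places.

pKa = 3.71

[H+] = 10^(-2.26) = 5.50 × 10^-3 M
At equilibrium [HA] = 0.16 − 5.50 × 10^-3 = 1.54 × 10^-1 M
Ka = [H+][A-]/[HA] = (5.50 × 10^-3)² / 1.54 × 10^-1 = 1.96 × 10^-4
pKa = -log(1.96 × 10^-4) = 3.71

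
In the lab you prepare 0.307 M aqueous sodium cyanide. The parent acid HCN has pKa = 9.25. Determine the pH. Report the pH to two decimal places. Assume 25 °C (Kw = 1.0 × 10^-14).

CN- is the conjugate base of the weak acid HCN.
Ka = 10^(−9.25) = 5.62 × 10^-10
Kb = Kw/Ka = 1.0×10^-14 / 5.62 × 10^-10 = 1.78 × 10^-5
Let x = [OH-] at equilibrium. Kb = x²/(0.307 − x).
Assume x ≪ 0.307: x ≈ √(1.78 × 10^-5 × 0.307) = 2.34 × 10^-3 M
Check: 0.76% ionized — well under 5%, approximation valid.
pOH = −log(2.34 × 10^-3) = 2.63; pH = 14.00 − 2.63 = 11.37

pH = 11.37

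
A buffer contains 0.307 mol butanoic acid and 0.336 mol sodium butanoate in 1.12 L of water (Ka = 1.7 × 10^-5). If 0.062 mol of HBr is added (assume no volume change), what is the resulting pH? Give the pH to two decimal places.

pH = 4.64

After neutralization: n(CH3(CH2)2COOH) = 0.369 mol, n(CH3(CH2)2COO-) = 0.274 mol.
pKa = −log(1.7 × 10^-5) = 4.770
pH = pKa + log(n_CH3(CH2)2COO-/n_CH3(CH2)2COOH) = 4.770 + log(0.274/0.369) = 4.770 + (-0.129)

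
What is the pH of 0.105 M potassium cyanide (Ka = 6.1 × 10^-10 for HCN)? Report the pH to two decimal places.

pH = 11.12

CN- is the conjugate base of the weak acid HCN.
Kb = Kw/Ka = 1.0×10^-14 / 6.1 × 10^-10 = 1.64 × 10^-5
From the ICE table, Kb = [OH-]²/(0.105 − [OH-]) = 1.64 × 10^-5.
Assume [OH-] ≪ 0.105: [OH-] ≈ √(1.64 × 10^-5 × 0.105) = 1.31 × 10^-3 M
Check: 1.2% ionized — well under 5%, approximation valid.
pOH = −log(1.31 × 10^-3) = 2.88; pH = 14.00 − 2.88 = 11.12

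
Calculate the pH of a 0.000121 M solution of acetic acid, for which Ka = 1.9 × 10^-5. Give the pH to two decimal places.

pH = 4.40

CH3COOH ⇌ CH3COO- + H+
From the ICE table, Ka = x²/(0.000121 − x) = 1.9 × 10^-5.
The 5% rule fails; solving x² + Ka·x − Ka·C₀ = 0 exactly:
x = (−Ka + √(Ka² + 4·Ka·C₀))/2 = 3.94 × 10^-5 M
pH = −log[H+] = −log(3.94 × 10^-5) = 4.40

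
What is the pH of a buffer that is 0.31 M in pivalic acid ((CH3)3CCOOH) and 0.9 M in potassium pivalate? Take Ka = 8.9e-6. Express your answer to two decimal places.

pH = 5.51

pKa = −log(8.9 × 10^-6) = 5.051
Henderson–Hasselbalch: pH = pKa + log([(CH3)3CCOO-]/[(CH3)3CCOOH]) = 5.051 + log(0.9/0.31)
pH = 5.051 + (+0.463) = 5.51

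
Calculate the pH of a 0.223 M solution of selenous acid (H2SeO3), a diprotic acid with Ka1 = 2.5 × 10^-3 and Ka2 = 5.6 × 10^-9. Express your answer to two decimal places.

Ka1 ≫ Ka2, so treat the first dissociation as the only significant source of H+.
Ka1 = x²/(0.223 − x) = 2.5 × 10^-3
Solving the quadratic: x = (−Ka1 + √(Ka1² + 4·Ka1·C₀))/2 = 2.24 × 10^-2 M
pH = −log(2.24 × 10^-2) = 1.65

pH = 1.65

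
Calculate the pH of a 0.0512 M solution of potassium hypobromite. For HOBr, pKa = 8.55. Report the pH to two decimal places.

pH = 10.63

OBr- is the conjugate base of the weak acid HOBr.
Ka = 10^(−8.55) = 2.82 × 10^-9
Kb = Kw/Ka = 1.0×10^-14 / 2.82 × 10^-9 = 3.55 × 10^-6
From the ICE table, Kb = x²/(0.0512 − x) = 3.55 × 10^-6.
Since Kb ≪ C₀, x ≈ √(Kb·C₀) = 4.26 × 10^-4 M.
pOH = −log(4.26 × 10^-4) = 3.37; pH = 14.00 − 3.37 = 10.63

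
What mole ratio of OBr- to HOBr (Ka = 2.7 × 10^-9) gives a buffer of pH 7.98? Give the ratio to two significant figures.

ratio = 0.26

pKa = -log(2.7 × 10^-9) = 8.569
pH = pKa + log(r) ⇒ log(r) = 7.98 − 8.569 = -0.589
r = [OBr-]/[HOBr] = 10^(-0.589) = 0.258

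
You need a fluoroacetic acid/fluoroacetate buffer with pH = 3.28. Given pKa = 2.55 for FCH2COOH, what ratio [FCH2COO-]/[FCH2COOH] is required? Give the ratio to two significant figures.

ratio = 5.4

pH = pKa + log(r) ⇒ log(r) = 3.28 − 2.55 = +0.73
r = [FCH2COO-]/[FCH2COOH] = 10^(+0.73) = 5.37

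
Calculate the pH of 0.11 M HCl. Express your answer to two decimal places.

pH = 0.96

HCl is a strong acid and dissociates completely, so [H+] = 0.11 M.
pH = -log(0.11) = 0.96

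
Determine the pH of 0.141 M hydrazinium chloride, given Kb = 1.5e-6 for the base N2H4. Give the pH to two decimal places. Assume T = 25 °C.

pH = 4.51

N2H5+ is the conjugate acid of the weak base N2H4.
Ka = Kw/Kb = 1.0×10^-14 / 1.5 × 10^-6 = 6.67 × 10^-9
From the ICE table, Ka = [H+]²/(0.141 − [H+]) = 6.67 × 10^-9.
Assume [H+] ≪ 0.141: [H+] ≈ √(6.67 × 10^-9 × 0.141) = 3.07 × 10^-5 M
pH = −log(3.07 × 10^-5) = 4.51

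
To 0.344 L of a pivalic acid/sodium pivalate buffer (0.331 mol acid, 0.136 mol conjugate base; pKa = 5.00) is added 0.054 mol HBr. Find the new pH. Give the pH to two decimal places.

Added H+ converts (CH3)3CCOO- to (CH3)3CCOOH: (CH3)3CCOOH → 0.385 mol, (CH3)3CCOO- → 0.082 mol.
pH = pKa + log(n_(CH3)3CCOO-/n_(CH3)3CCOOH) = 5.00 + log(0.082/0.385) = 5.00 + (-0.672)

pH = 4.33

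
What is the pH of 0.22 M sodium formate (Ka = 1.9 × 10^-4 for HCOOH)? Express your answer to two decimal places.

HCOO- is the conjugate base of the weak acid HCOOH.
Kb = Kw/Ka = 1.0×10^-14 / 1.9 × 10^-4 = 5.26 × 10^-11
Kb = [OH-]²/(0.22 − [OH-]) = 5.26 × 10^-11
Since Kb ≪ C₀, [OH-] ≈ √(Kb·C₀) = 3.40 × 10^-6 M.
pOH = −log(3.40 × 10^-6) = 5.47; pH = 14.00 − 5.47 = 8.53

pH = 8.53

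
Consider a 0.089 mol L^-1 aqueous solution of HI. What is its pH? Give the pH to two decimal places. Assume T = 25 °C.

HI is a strong acid and dissociates completely, so [H+] = 0.089 M.
pH = -log(0.089) = 1.05

pH = 1.05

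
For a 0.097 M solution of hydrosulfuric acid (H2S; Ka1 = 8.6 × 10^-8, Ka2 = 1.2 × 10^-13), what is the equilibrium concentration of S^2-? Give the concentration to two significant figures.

First ionization gives [H+] ≈ [HS-] = 9.13 × 10^-5 M.
Second step: Ka2 = [H+][S^2-]/[HS-] ≈ [S^2-] (since [H+] ≈ [HS-]).
So [S^2-] ≈ Ka2.

1.2 × 10^-13 M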